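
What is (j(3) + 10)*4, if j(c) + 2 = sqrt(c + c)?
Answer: 32 + 4*sqrt(6) ≈ 41.798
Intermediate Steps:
j(c) = -2 + sqrt(2)*sqrt(c) (j(c) = -2 + sqrt(c + c) = -2 + sqrt(2*c) = -2 + sqrt(2)*sqrt(c))
(j(3) + 10)*4 = ((-2 + sqrt(2)*sqrt(3)) + 10)*4 = ((-2 + sqrt(6)) + 10)*4 = (8 + sqrt(6))*4 = 32 + 4*sqrt(6)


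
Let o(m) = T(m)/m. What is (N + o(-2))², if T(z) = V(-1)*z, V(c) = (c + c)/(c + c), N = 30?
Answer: 961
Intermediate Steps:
V(c) = 1 (V(c) = (2*c)/((2*c)) = (2*c)*(1/(2*c)) = 1)
T(z) = z (T(z) = 1*z = z)
o(m) = 1 (o(m) = m/m = 1)
(N + o(-2))² = (30 + 1)² = 31² = 961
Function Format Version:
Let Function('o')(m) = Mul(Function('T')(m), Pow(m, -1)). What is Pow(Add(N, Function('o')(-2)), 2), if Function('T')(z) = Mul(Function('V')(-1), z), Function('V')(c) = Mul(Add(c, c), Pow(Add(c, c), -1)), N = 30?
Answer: 961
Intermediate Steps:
Function('V')(c) = 1 (Function('V')(c) = Mul(Mul(2, c), Pow(Mul(2, c), -1)) = Mul(Mul(2, c), Mul(Rational(1, 2), Pow(c, -1))) = 1)
Function('T')(z) = z (Function('T')(z) = Mul(1, z) = z)
Function('o')(m) = 1 (Function('o')(m) = Mul(m, Pow(m, -1)) = 1)
Pow(Add(N, Function('o')(-2)), 2) = Pow(Add(30, 1), 2) = Pow(31, 2) = 961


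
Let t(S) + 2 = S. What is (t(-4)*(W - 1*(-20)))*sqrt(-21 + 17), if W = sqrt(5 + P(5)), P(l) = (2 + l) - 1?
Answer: 12*I*(-20 - sqrt(11)) ≈ -279.8*I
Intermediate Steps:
P(l) = 1 + l
t(S) = -2 + S
W = sqrt(11) (W = sqrt(5 + (1 + 5)) = sqrt(5 + 6) = sqrt(11) ≈ 3.3166)
(t(-4)*(W - 1*(-20)))*sqrt(-21 + 17) = ((-2 - 4)*(sqrt(11) - 1*(-20)))*sqrt(-21 + 17) = (-6*(sqrt(11) + 20))*sqrt(-4) = (-6*(20 + sqrt(11)))*(2*I) = (-120 - 6*sqrt(11))*(2*I) = 2*I*(-120 - 6*sqrt(11))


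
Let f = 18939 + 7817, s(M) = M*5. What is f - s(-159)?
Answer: 27551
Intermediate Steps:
s(M) = 5*M
f = 26756
f - s(-159) = 26756 - 5*(-159) = 26756 - 1*(-795) = 26756 + 795 = 27551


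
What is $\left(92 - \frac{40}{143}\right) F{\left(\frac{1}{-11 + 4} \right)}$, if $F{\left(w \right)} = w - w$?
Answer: $0$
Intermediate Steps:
$F{\left(w \right)} = 0$
$\left(92 - \frac{40}{143}\right) F{\left(\frac{1}{-11 + 4} \right)} = \left(92 - \frac{40}{143}\right) 0 = \frac{13116}{143} \cdot 0 = 0$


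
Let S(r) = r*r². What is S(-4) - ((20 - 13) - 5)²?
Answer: -68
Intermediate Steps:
S(r) = r³
S(-4) - ((20 - 13) - 5)² = (-4)³ - ((20 - 13) - 5)² = -64 - (7 - 5)² = -64 - 1*2² = -64 - 1*4 = -64 - 4 = -68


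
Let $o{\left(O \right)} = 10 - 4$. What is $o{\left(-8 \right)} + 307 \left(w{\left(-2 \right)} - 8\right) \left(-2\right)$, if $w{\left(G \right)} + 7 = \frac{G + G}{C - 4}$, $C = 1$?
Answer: $\frac{25192}{3} \approx 8397.3$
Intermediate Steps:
$o{\left(O \right)} = 6$
$w{\left(G \right)} = -7 - \frac{2 G}{3}$ ($w{\left(G \right)} = -7 + \frac{G + G}{1 - 4} = -7 + \frac{2 G}{-3} = -7 + 2 G \left(- \frac{1}{3}\right) = -7 - \frac{2 G}{3}$)
$o{\left(-8 \right)} + 307 \left(w{\left(-2 \right)} - 8\right) \left(-2\right) = 6 + 307 \left(\left(-7 - - \frac{4}{3}\right) - 8\right) \left(-2\right) = 6 + 307 \left(\left(-7 + \frac{4}{3}\right) - 8\right) \left(-2\right) = 6 + 307 \left(- \frac{17}{3} - 8\right) \left(-2\right) = 6 + 307 \left(\left(- \frac{41}{3}\right) \left(-2\right)\right) = 6 + 307 \cdot \frac{82}{3} = 6 + \frac{25174}{3} = \frac{25192}{3}$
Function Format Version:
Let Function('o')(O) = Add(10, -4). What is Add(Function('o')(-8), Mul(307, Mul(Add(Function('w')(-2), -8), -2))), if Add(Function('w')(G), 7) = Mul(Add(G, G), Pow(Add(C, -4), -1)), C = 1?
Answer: Rational(25192, 3) ≈ 8397.3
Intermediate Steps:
Function('o')(O) = 6
Function('w')(G) = Add(-7, Mul(Rational(-2, 3), G)) (Function('w')(G) = Add(-7, Mul(Add(G, G), Pow(Add(1, -4), -1))) = Add(-7, Mul(Mul(2, G), Pow(-3, -1))) = Add(-7, Mul(Mul(2, G), Rational(-1, 3))) = Add(-7, Mul(Rational(-2, 3), G)))
Add(Function('o')(-8), Mul(307, Mul(Add(Function('w')(-2), -8), -2))) = Add(6, Mul(307, Mul(Add(Add(-7, Mul(Rational(-2, 3), -2)), -8), -2))) = Add(6, Mul(307, Mul(Add(Add(-7, Rational(4, 3)), -8), -2))) = Add(6, Mul(307, Mul(Add(Rational(-17, 3), -8), -2))) = Add(6, Mul(307, Mul(Rational(-41, 3), -2))) = Add(6, Mul(307, Rational(82, 3))) = Add(6, Rational(25174, 3)) = Rational(25192, 3)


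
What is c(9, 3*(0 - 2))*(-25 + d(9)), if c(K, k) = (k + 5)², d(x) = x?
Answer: -16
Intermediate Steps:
c(K, k) = (5 + k)²
c(9, 3*(0 - 2))*(-25 + d(9)) = (5 + 3*(0 - 2))²*(-25 + 9) = (5 + 3*(-2))²*(-16) = (5 - 6)²*(-16) = (-1)²*(-16) = 1*(-16) = -16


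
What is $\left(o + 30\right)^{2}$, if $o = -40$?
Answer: $100$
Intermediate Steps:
$\left(o + 30\right)^{2} = \left(-40 + 30\right)^{2} = \left(-10\right)^{2} = 100$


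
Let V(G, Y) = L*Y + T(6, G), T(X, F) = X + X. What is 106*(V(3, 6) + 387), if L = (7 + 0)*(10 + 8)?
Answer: 122430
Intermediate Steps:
T(X, F) = 2*X
L = 126 (L = 7*18 = 126)
V(G, Y) = 12 + 126*Y (V(G, Y) = 126*Y + 2*6 = 126*Y + 12 = 12 + 126*Y)
106*(V(3, 6) + 387) = 106*((12 + 126*6) + 387) = 106*((12 + 756) + 387) = 106*(768 + 387) = 106*1155 = 122430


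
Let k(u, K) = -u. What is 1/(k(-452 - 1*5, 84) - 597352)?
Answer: -1/596895 ≈ -1.6753e-6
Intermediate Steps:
1/(k(-452 - 1*5, 84) - 597352) = 1/(-(-452 - 1*5) - 597352) = 1/(-(-452 - 5) - 597352) = 1/(-1*(-457) - 597352) = 1/(457 - 597352) = 1/(-596895) = -1/596895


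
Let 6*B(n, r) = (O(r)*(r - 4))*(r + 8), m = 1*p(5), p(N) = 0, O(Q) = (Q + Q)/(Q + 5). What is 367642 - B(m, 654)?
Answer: 148470678/659 ≈ 2.2530e+5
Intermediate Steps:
O(Q) = 2*Q/(5 + Q) (O(Q) = (2*Q)/(5 + Q) = 2*Q/(5 + Q))
m = 0 (m = 1*0 = 0)
B(n, r) = r*(-4 + r)*(8 + r)/(3*(5 + r)) (B(n, r) = (((2*r/(5 + r))*(r - 4))*(r + 8))/6 = (((2*r/(5 + r))*(-4 + r))*(8 + r))/6 = ((2*r*(-4 + r)/(5 + r))*(8 + r))/6 = (2*r*(-4 + r)*(8 + r)/(5 + r))/6 = r*(-4 + r)*(8 + r)/(3*(5 + r)))
367642 - B(m, 654) = 367642 - 654*(-32 + 654**2 + 4*654)/(3*(5 + 654)) = 367642 - 654*(-32 + 427716 + 2616)/(3*659) = 367642 - 654*430300/(3*659) = 367642 - 1*93805400/659 = 367642 - 93805400/659 = 148470678/659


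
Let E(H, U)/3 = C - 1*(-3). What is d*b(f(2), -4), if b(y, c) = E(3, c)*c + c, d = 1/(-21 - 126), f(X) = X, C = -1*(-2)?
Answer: 64/147 ≈ 0.43537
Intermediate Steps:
C = 2
d = -1/147 (d = 1/(-147) = -1/147 ≈ -0.0068027)
E(H, U) = 15 (E(H, U) = 3*(2 - 1*(-3)) = 3*(2 + 3) = 3*5 = 15)
b(y, c) = 16*c (b(y, c) = 15*c + c = 16*c)
d*b(f(2), -4) = -16*(-4)/147 = -1/147*(-64) = 64/147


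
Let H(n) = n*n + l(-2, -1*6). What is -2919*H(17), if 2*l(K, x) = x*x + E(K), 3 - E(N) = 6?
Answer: -1783509/2 ≈ -8.9175e+5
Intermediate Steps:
E(N) = -3 (E(N) = 3 - 1*6 = 3 - 6 = -3)
l(K, x) = -3/2 + x²/2 (l(K, x) = (x*x - 3)/2 = (x² - 3)/2 = (-3 + x²)/2 = -3/2 + x²/2)
H(n) = 33/2 + n² (H(n) = n*n + (-3/2 + (-1*6)²/2) = n² + (-3/2 + (½)*(-6)²) = n² + (-3/2 + (½)*36) = n² + (-3/2 + 18) = n² + 33/2 = 33/2 + n²)
-2919*H(17) = -2919*(33/2 + 17²) = -2919*(33/2 + 289) = -2919*611/2 = -1783509/2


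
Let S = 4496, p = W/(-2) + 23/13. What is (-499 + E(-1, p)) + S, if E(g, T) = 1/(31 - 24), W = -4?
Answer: 27980/7 ≈ 3997.1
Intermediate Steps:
p = 49/13 (p = -4/(-2) + 23/13 = -4*(-½) + 23*(1/13) = 2 + 23/13 = 49/13 ≈ 3.7692)
E(g, T) = ⅐ (E(g, T) = 1/7 = ⅐)
(-499 + E(-1, p)) + S = (-499 + ⅐) + 4496 = -3492/7 + 4496 = 27980/7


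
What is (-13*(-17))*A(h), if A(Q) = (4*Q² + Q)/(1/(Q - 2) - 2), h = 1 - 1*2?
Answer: -1989/7 ≈ -284.14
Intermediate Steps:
h = -1 (h = 1 - 2 = -1)
A(Q) = (Q + 4*Q²)/(-2 + 1/(-2 + Q)) (A(Q) = (Q + 4*Q²)/(1/(-2 + Q) - 2) = (Q + 4*Q²)/(-2 + 1/(-2 + Q)))
(-13*(-17))*A(h) = (-13*(-17))*(-(2 - 4*(-1)² + 7*(-1))/(-5 + 2*(-1))) = 221*(-(2 - 4*1 - 7)/(-5 - 2)) = 221*(-1*(2 - 4 - 7)/(-7)) = 221*(-1*(-⅐)*(-9)) = 221*(-9/7) = -1989/7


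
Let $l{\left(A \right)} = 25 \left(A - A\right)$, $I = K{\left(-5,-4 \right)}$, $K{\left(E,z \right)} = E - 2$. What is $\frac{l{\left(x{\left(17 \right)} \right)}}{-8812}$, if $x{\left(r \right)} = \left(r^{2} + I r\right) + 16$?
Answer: $0$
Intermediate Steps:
$K{\left(E,z \right)} = -2 + E$
$I = -7$ ($I = -2 - 5 = -7$)
$x{\left(r \right)} = 16 + r^{2} - 7 r$ ($x{\left(r \right)} = \left(r^{2} - 7 r\right) + 16 = 16 + r^{2} - 7 r$)
$l{\left(A \right)} = 0$ ($l{\left(A \right)} = 25 \cdot 0 = 0$)
$\frac{l{\left(x{\left(17 \right)} \right)}}{-8812} = \frac{0}{-8812} = 0 \left(- \frac{1}{8812}\right) = 0$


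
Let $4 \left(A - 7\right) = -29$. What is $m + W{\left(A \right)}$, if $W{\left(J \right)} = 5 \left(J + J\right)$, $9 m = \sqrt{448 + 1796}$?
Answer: $- \frac{5}{2} + \frac{2 \sqrt{561}}{9} \approx 2.7634$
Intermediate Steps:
$A = - \frac{1}{4}$ ($A = 7 + \frac{1}{4} \left(-29\right) = 7 - \frac{29}{4} = - \frac{1}{4} \approx -0.25$)
$m = \frac{2 \sqrt{561}}{9}$ ($m = \frac{\sqrt{448 + 1796}}{9} = \frac{\sqrt{2244}}{9} = \frac{2 \sqrt{561}}{9} \approx 5.2634$)
$W{\left(J \right)} = 10 J$ ($W{\left(J \right)} = 5 \cdot 2 J = 10 J$)
$m + W{\left(A \right)} = \frac{2 \sqrt{561}}{9} + 10 \left(- \frac{1}{4}\right) = \frac{2 \sqrt{561}}{9} - \frac{5}{2} = - \frac{5}{2} + \frac{2 \sqrt{561}}{9}$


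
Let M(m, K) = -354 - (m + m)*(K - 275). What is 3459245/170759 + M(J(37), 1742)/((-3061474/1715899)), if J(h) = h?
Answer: 15961186220715061/261387119383 ≈ 61063.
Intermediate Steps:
M(m, K) = -354 - 2*m*(-275 + K)
3459245/170759 + M(J(37), 1742)/((-3061474/1715899)) = 3459245/170759 + (-354 + 550*37 - 2*1742*37)/((-3061474/1715899)) = 3459245*(1/170759) + (-354 + 20350 - 128908)/((-3061474*1/1715899)) = 3459245/170759 - 108912/(-3061474/1715899) = 3459245/170759 - 108912*(-1715899/3061474) = 3459245/170759 + 93440995944/1530737 = 15961186220715061/261387119383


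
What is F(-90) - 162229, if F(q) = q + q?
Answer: -162409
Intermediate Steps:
F(q) = 2*q
F(-90) - 162229 = 2*(-90) - 162229 = -180 - 162229 = -162409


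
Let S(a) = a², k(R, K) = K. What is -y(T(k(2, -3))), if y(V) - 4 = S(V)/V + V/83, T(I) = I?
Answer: -80/83 ≈ -0.96386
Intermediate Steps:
y(V) = 4 + 84*V/83 (y(V) = 4 + (V²/V + V/83) = 4 + (V + V*(1/83)) = 4 + (V + V/83) = 4 + 84*V/83)
-y(T(k(2, -3))) = -(4 + (84/83)*(-3)) = -(4 - 252/83) = -1*80/83 = -80/83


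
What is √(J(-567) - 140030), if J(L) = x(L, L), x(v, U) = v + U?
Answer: 2*I*√35291 ≈ 375.72*I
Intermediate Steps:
x(v, U) = U + v
J(L) = 2*L (J(L) = L + L = 2*L)
√(J(-567) - 140030) = √(2*(-567) - 140030) = √(-1134 - 140030) = √(-141164) = 2*I*√35291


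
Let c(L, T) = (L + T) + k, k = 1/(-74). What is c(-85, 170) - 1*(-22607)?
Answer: 1679207/74 ≈ 22692.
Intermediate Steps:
k = -1/74 ≈ -0.013514
c(L, T) = -1/74 + L + T (c(L, T) = (L + T) - 1/74 = -1/74 + L + T)
c(-85, 170) - 1*(-22607) = (-1/74 - 85 + 170) - 1*(-22607) = 6289/74 + 22607 = 1679207/74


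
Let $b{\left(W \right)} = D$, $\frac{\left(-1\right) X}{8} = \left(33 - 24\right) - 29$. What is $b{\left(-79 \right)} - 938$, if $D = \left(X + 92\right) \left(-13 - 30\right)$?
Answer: $-11774$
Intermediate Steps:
$X = 160$ ($X = - 8 \left(\left(33 - 24\right) - 29\right) = - 8 \left(9 - 29\right) = \left(-8\right) \left(-20\right) = 160$)
$D = -10836$ ($D = \left(160 + 92\right) \left(-13 - 30\right) = 252 \left(-43\right) = -10836$)
$b{\left(W \right)} = -10836$
$b{\left(-79 \right)} - 938 = -10836 - 938 = -11774$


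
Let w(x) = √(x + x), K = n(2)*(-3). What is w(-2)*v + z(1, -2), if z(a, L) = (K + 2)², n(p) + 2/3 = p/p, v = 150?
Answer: 1 + 300*I ≈ 1.0 + 300.0*I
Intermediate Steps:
n(p) = ⅓ (n(p) = -⅔ + p/p = -⅔ + 1 = ⅓)
K = -1 (K = (⅓)*(-3) = -1)
w(x) = √2*√x (w(x) = √(2*x) = √2*√x)
z(a, L) = 1 (z(a, L) = (-1 + 2)² = 1² = 1)
w(-2)*v + z(1, -2) = (√2*√(-2))*150 + 1 = (√2*(I*√2))*150 + 1 = (2*I)*150 + 1 = 300*I + 1 = 1 + 300*I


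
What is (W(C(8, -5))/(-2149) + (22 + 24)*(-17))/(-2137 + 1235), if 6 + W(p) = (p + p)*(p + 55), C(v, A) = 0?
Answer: 840256/969199 ≈ 0.86696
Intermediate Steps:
W(p) = -6 + 2*p*(55 + p) (W(p) = -6 + (p + p)*(p + 55) = -6 + (2*p)*(55 + p) = -6 + 2*p*(55 + p))
(W(C(8, -5))/(-2149) + (22 + 24)*(-17))/(-2137 + 1235) = ((-6 + 2*0² + 110*0)/(-2149) + (22 + 24)*(-17))/(-2137 + 1235) = ((-6 + 2*0 + 0)*(-1/2149) + 46*(-17))/(-902) = ((-6 + 0 + 0)*(-1/2149) - 782)*(-1/902) = (-6*(-1/2149) - 782)*(-1/902) = (6/2149 - 782)*(-1/902) = -1680512/2149*(-1/902) = 840256/969199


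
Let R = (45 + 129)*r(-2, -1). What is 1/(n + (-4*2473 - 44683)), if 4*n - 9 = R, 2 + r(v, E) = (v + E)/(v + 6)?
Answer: -8/437539 ≈ -1.8284e-5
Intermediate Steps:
r(v, E) = -2 + (E + v)/(6 + v) (r(v, E) = -2 + (v + E)/(v + 6) = -2 + (E + v)/(6 + v))
R = -957/2 (R = (45 + 129)*((-12 - 1 - 1*(-2))/(6 - 2)) = 174*((-12 - 1 + 2)/4) = 174*((¼)*(-11)) = 174*(-11/4) = -957/2 ≈ -478.50)
n = -939/8 (n = 9/4 + (¼)*(-957/2) = 9/4 - 957/8 = -939/8 ≈ -117.38)
1/(n + (-4*2473 - 44683)) = 1/(-939/8 + (-4*2473 - 44683)) = 1/(-939/8 + (-9892 - 44683)) = 1/(-939/8 - 54575) = 1/(-437539/8) = -8/437539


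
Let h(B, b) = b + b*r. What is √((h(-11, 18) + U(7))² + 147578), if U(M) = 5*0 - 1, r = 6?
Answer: √163203 ≈ 403.98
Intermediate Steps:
h(B, b) = 7*b (h(B, b) = b + b*6 = b + 6*b = 7*b)
U(M) = -1 (U(M) = 0 - 1 = -1)
√((h(-11, 18) + U(7))² + 147578) = √((7*18 - 1)² + 147578) = √((126 - 1)² + 147578) = √(125² + 147578) = √(15625 + 147578) = √163203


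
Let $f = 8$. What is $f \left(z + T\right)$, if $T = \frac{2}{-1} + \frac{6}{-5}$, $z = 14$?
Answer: $\frac{432}{5} \approx 86.4$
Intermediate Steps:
$T = - \frac{16}{5}$ ($T = 2 \left(-1\right) + 6 \left(- \frac{1}{5}\right) = -2 - \frac{6}{5} = - \frac{16}{5} \approx -3.2$)
$f \left(z + T\right) = 8 \left(14 - \frac{16}{5}\right) = 8 \cdot \frac{54}{5} = \frac{432}{5}$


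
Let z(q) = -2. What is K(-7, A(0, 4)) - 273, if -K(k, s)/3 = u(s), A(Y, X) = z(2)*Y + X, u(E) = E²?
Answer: -321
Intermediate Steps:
A(Y, X) = X - 2*Y (A(Y, X) = -2*Y + X = X - 2*Y)
K(k, s) = -3*s²
K(-7, A(0, 4)) - 273 = -3*(4 - 2*0)² - 273 = -3*(4 + 0)² - 273 = -3*4² - 273 = -3*16 - 273 = -48 - 273 = -321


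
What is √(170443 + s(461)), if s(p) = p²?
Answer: 2*√95741 ≈ 618.84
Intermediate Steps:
√(170443 + s(461)) = √(170443 + 461²) = √(170443 + 212521) = √382964 = 2*√95741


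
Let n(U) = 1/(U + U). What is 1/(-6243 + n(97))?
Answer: -194/1211141 ≈ -0.00016018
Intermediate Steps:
n(U) = 1/(2*U)
1/(-6243 + n(97)) = 1/(-6243 + (½)/97) = 1/(-6243 + (½)*(1/97)) = 1/(-6243 + 1/194) = 1/(-1211141/194) = -194/1211141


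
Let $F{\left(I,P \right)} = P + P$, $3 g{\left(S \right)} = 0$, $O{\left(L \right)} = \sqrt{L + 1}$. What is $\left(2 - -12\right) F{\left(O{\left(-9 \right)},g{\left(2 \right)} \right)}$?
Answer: $0$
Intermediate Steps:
$O{\left(L \right)} = \sqrt{1 + L}$
$g{\left(S \right)} = 0$ ($g{\left(S \right)} = \frac{1}{3} \cdot 0 = 0$)
$F{\left(I,P \right)} = 2 P$
$\left(2 - -12\right) F{\left(O{\left(-9 \right)},g{\left(2 \right)} \right)} = \left(2 - -12\right) 2 \cdot 0 = \left(2 + 12\right) 0 = 14 \cdot 0 = 0$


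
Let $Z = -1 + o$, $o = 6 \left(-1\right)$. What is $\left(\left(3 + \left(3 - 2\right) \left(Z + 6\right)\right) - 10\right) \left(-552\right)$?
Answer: $4416$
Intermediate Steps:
$o = -6$
$Z = -7$ ($Z = -1 - 6 = -7$)
$\left(\left(3 + \left(3 - 2\right) \left(Z + 6\right)\right) - 10\right) \left(-552\right) = \left(\left(3 + \left(3 - 2\right) \left(-7 + 6\right)\right) - 10\right) \left(-552\right) = \left(\left(3 + 1 \left(-1\right)\right) - 10\right) \left(-552\right) = \left(\left(3 - 1\right) - 10\right) \left(-552\right) = \left(2 - 10\right) \left(-552\right) = \left(-8\right) \left(-552\right) = 4416$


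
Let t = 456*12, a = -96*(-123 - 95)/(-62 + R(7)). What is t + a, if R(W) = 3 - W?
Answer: 56704/11 ≈ 5154.9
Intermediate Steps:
a = -3488/11 (a = -96*(-123 - 95)/(-62 + (3 - 1*7)) = -(-20928)/(-62 + (3 - 7)) = -(-20928)/(-62 - 4) = -(-20928)/(-66) = -(-20928)*(-1)/66 = -96*109/33 = -3488/11 ≈ -317.09)
t = 5472
t + a = 5472 - 3488/11 = 56704/11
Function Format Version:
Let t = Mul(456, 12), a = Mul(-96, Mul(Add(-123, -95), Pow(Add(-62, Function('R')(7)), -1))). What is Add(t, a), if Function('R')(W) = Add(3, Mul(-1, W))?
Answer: Rational(56704, 11) ≈ 5154.9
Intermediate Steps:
a = Rational(-3488, 11) (a = Mul(-96, Mul(Add(-123, -95), Pow(Add(-62, Add(3, Mul(-1, 7))), -1))) = Mul(-96, Mul(-218, Pow(Add(-62, Add(3, -7)), -1))) = Mul(-96, Mul(-218, Pow(Add(-62, -4), -1))) = Mul(-96, Mul(-218, Pow(-66, -1))) = Mul(-96, Mul(-218, Rational(-1, 66))) = Mul(-96, Rational(109, 33)) = Rational(-3488, 11) ≈ -317.09)
t = 5472
Add(t, a) = Add(5472, Rational(-3488, 11)) = Rational(56704, 11)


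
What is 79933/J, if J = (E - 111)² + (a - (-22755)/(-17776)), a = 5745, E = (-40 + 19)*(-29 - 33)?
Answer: 1420889008/25317018621 ≈ 0.056124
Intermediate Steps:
E = 1302 (E = -21*(-62) = 1302)
J = 25317018621/17776 (J = (1302 - 111)² + (5745 - (-22755)/(-17776)) = 1191² + (5745 - (-22755)*(-1)/17776) = 1418481 + (5745 - 1*22755/17776) = 1418481 + (5745 - 22755/17776) = 1418481 + 102100365/17776 = 25317018621/17776 ≈ 1.4242e+6)
79933/J = 79933/(25317018621/17776) = 79933*(17776/25317018621) = 1420889008/25317018621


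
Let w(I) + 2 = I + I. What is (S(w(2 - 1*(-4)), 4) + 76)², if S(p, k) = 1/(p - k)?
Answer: 208849/36 ≈ 5801.4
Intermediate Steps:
w(I) = -2 + 2*I (w(I) = -2 + (I + I) = -2 + 2*I)
(S(w(2 - 1*(-4)), 4) + 76)² = (1/((-2 + 2*(2 - 1*(-4))) - 1*4) + 76)² = (1/((-2 + 2*(2 + 4)) - 4) + 76)² = (1/((-2 + 2*6) - 4) + 76)² = (1/((-2 + 12) - 4) + 76)² = (1/(10 - 4) + 76)² = (1/6 + 76)² = (⅙ + 76)² = (457/6)² = 208849/36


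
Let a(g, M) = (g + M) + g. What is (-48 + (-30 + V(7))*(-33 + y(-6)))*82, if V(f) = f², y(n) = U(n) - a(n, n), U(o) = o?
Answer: -36654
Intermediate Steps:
a(g, M) = M + 2*g (a(g, M) = (M + g) + g = M + 2*g)
y(n) = -2*n (y(n) = n - (n + 2*n) = n - 3*n = -2*n)
(-48 + (-30 + V(7))*(-33 + y(-6)))*82 = (-48 + (-30 + 7²)*(-33 - 2*(-6)))*82 = (-48 + (-30 + 49)*(-33 + 12))*82 = (-48 + 19*(-21))*82 = (-48 - 399)*82 = -447*82 = -36654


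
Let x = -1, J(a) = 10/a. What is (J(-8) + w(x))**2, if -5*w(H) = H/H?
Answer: 841/400 ≈ 2.1025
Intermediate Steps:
w(H) = -1/5 (w(H) = -H/(5*H) = -1/5*1 = -1/5)
(J(-8) + w(x))**2 = (10/(-8) - 1/5)**2 = (10*(-1/8) - 1/5)**2 = (-5/4 - 1/5)**2 = (-29/20)**2 = 841/400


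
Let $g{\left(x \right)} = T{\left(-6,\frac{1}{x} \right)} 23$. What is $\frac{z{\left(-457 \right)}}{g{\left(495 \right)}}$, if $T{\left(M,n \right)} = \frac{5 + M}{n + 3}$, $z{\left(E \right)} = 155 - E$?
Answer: $- \frac{101048}{1265} \approx -79.88$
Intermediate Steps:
$T{\left(M,n \right)} = \frac{5 + M}{3 + n}$
$g{\left(x \right)} = - \frac{23}{3 + \frac{1}{x}}$ ($g{\left(x \right)} = \frac{5 - 6}{3 + \frac{1}{x}} 23 = \frac{1}{3 + \frac{1}{x}} \left(-1\right) 23 = - \frac{1}{3 + \frac{1}{x}} 23 = - \frac{23}{3 + \frac{1}{x}}$)
$\frac{z{\left(-457 \right)}}{g{\left(495 \right)}} = \frac{155 - -457}{\left(-23\right) 495 \frac{1}{1 + 3 \cdot 495}} = \frac{155 + 457}{\left(-23\right) 495 \frac{1}{1 + 1485}} = \frac{612}{\left(-23\right) 495 \cdot \frac{1}{1486}} = \frac{612}{- \frac{11385}{1486}} = 612 \left(- \frac{1486}{11385}\right) = - \frac{101048}{1265}$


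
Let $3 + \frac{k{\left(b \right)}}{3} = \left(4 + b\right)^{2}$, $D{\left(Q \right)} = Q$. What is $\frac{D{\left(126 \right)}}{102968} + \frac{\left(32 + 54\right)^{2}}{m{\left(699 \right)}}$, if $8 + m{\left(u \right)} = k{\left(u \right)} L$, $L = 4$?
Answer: $\frac{47149681}{19082750536} \approx 0.0024708$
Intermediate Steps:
$k{\left(b \right)} = -9 + 3 \left(4 + b\right)^{2}$
$m{\left(u \right)} = -44 + 12 \left(4 + u\right)^{2}$ ($m{\left(u \right)} = -8 + \left(-9 + 3 \left(4 + u\right)^{2}\right) 4 = -8 + \left(-36 + 12 \left(4 + u\right)^{2}\right) = -44 + 12 \left(4 + u\right)^{2}$)
$\frac{D{\left(126 \right)}}{102968} + \frac{\left(32 + 54\right)^{2}}{m{\left(699 \right)}} = \frac{126}{102968} + \frac{\left(32 + 54\right)^{2}}{-44 + 12 \left(4 + 699\right)^{2}} = 126 \cdot \frac{1}{102968} + \frac{86^{2}}{-44 + 12 \cdot 703^{2}} = \frac{63}{51484} + \frac{7396}{-44 + 12 \cdot 494209} = \frac{63}{51484} + \frac{7396}{-44 + 5930508} = \frac{63}{51484} + \frac{7396}{5930464} = \frac{63}{51484} + 7396 \cdot \frac{1}{5930464} = \frac{63}{51484} + \frac{1849}{1482616} = \frac{47149681}{19082750536}$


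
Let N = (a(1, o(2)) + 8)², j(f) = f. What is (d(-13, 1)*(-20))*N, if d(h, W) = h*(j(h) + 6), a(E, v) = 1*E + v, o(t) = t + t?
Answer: -307580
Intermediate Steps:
o(t) = 2*t
a(E, v) = E + v
d(h, W) = h*(6 + h) (d(h, W) = h*(h + 6) = h*(6 + h))
N = 169 (N = ((1 + 2*2) + 8)² = ((1 + 4) + 8)² = (5 + 8)² = 13² = 169)
(d(-13, 1)*(-20))*N = (-13*(6 - 13)*(-20))*169 = (-13*(-7)*(-20))*169 = (91*(-20))*169 = -1820*169 = -307580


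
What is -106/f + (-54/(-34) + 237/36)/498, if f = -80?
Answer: 340691/253980 ≈ 1.3414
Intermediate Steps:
-106/f + (-54/(-34) + 237/36)/498 = -106/(-80) + (-54/(-34) + 237/36)/498 = -106*(-1/80) + (-54*(-1/34) + 237*(1/36))*(1/498) = 53/40 + (27/17 + 79/12)*(1/498) = 53/40 + (1667/204)*(1/498) = 53/40 + 1667/101592 = 340691/253980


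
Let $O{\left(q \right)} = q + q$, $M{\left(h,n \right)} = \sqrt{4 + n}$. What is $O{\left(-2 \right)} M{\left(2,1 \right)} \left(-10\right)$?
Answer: $40 \sqrt{5} \approx 89.443$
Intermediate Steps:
$O{\left(q \right)} = 2 q$
$O{\left(-2 \right)} M{\left(2,1 \right)} \left(-10\right) = 2 \left(-2\right) \sqrt{4 + 1} \left(-10\right) = - 4 \sqrt{5} \left(-10\right) = 40 \sqrt{5}$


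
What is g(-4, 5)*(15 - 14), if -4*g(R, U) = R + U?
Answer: -1/4 ≈ -0.25000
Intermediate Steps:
g(R, U) = -R/4 - U/4 (g(R, U) = -(R + U)/4 = -R/4 - U/4)
g(-4, 5)*(15 - 14) = (-1/4*(-4) - 1/4*5)*(15 - 14) = (1 - 5/4)*1 = -1/4*1 = -1/4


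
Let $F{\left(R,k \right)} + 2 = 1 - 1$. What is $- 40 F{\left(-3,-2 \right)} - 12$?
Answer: $68$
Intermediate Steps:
$F{\left(R,k \right)} = -2$ ($F{\left(R,k \right)} = -2 + \left(1 - 1\right) = -2 + 0 = -2$)
$- 40 F{\left(-3,-2 \right)} - 12 = \left(-40\right) \left(-2\right) - 12 = 80 - 12 = 68$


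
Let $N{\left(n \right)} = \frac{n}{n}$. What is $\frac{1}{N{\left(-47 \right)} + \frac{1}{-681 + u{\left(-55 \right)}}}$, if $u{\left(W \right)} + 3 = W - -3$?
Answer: $\frac{736}{735} \approx 1.0014$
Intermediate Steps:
$u{\left(W \right)} = W$ ($u{\left(W \right)} = -3 + \left(W - -3\right) = -3 + \left(W + 3\right) = -3 + \left(3 + W\right) = W$)
$N{\left(n \right)} = 1$
$\frac{1}{N{\left(-47 \right)} + \frac{1}{-681 + u{\left(-55 \right)}}} = \frac{1}{1 + \frac{1}{-681 - 55}} = \frac{1}{1 + \frac{1}{-736}} = \frac{1}{1 - \frac{1}{736}} = \frac{1}{\frac{735}{736}} = \frac{736}{735}$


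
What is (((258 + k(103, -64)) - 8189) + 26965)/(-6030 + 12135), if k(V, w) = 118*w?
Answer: 11482/6105 ≈ 1.8808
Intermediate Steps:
(((258 + k(103, -64)) - 8189) + 26965)/(-6030 + 12135) = (((258 + 118*(-64)) - 8189) + 26965)/(-6030 + 12135) = (((258 - 7552) - 8189) + 26965)/6105 = ((-7294 - 8189) + 26965)*(1/6105) = (-15483 + 26965)*(1/6105) = 11482*(1/6105) = 11482/6105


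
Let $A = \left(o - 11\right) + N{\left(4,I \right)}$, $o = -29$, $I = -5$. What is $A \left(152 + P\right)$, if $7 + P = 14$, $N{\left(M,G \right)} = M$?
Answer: $-5724$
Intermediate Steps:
$P = 7$ ($P = -7 + 14 = 7$)
$A = -36$ ($A = \left(-29 - 11\right) + 4 = -40 + 4 = -36$)
$A \left(152 + P\right) = - 36 \left(152 + 7\right) = \left(-36\right) 159 = -5724$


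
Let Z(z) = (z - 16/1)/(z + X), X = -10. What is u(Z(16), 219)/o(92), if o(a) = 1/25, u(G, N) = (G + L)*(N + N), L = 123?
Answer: 1346850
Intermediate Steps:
Z(z) = (-16 + z)/(-10 + z) (Z(z) = (z - 16/1)/(z - 10) = (z - 16*1)/(-10 + z) = (z - 16)/(-10 + z) = (-16 + z)/(-10 + z))
u(G, N) = 2*N*(123 + G) (u(G, N) = (G + 123)*(N + N) = (123 + G)*(2*N) = 2*N*(123 + G))
o(a) = 1/25
u(Z(16), 219)/o(92) = (2*219*(123 + (-16 + 16)/(-10 + 16)))/(1/25) = (2*219*(123 + 0/6))*25 = (2*219*(123 + (⅙)*0))*25 = (2*219*(123 + 0))*25 = (2*219*123)*25 = 53874*25 = 1346850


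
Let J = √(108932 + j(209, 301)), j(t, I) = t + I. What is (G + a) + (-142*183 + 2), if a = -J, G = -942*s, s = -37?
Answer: 8870 - √109442 ≈ 8539.2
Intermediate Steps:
j(t, I) = I + t
G = 34854 (G = -942*(-37) = 34854)
J = √109442 (J = √(108932 + (301 + 209)) = √(108932 + 510) = √109442 ≈ 330.82)
a = -√109442 ≈ -330.82
(G + a) + (-142*183 + 2) = (34854 - √109442) + (-142*183 + 2) = (34854 - √109442) + (-25986 + 2) = (34854 - √109442) - 25984 = 8870 - √109442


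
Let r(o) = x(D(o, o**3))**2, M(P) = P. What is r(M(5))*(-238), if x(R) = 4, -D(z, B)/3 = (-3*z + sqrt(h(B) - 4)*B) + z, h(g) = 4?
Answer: -3808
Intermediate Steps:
D(z, B) = 6*z (D(z, B) = -3*((-3*z + sqrt(4 - 4)*B) + z) = -3*((-3*z + sqrt(0)*B) + z) = -3*((-3*z + 0*B) + z) = -3*((-3*z + 0) + z) = -3*(-3*z + z) = -(-6)*z = 6*z)
r(o) = 16 (r(o) = 4**2 = 16)
r(M(5))*(-238) = 16*(-238) = -3808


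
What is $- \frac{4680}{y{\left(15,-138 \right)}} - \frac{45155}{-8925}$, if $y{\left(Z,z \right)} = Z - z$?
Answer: $- \frac{45569}{1785} \approx -25.529$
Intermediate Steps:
$- \frac{4680}{y{\left(15,-138 \right)}} - \frac{45155}{-8925} = - \frac{4680}{15 - -138} - \frac{45155}{-8925} = - \frac{4680}{15 + 138} - - \frac{9031}{1785} = - \frac{4680}{153} + \frac{9031}{1785} = \left(-4680\right) \frac{1}{153} + \frac{9031}{1785} = - \frac{520}{17} + \frac{9031}{1785} = - \frac{45569}{1785}$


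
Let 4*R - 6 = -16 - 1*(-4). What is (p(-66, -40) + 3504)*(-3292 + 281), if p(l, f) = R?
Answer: -21092055/2 ≈ -1.0546e+7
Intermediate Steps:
R = -3/2 (R = 3/2 + (-16 - 1*(-4))/4 = 3/2 + (-16 + 4)/4 = 3/2 + (1/4)*(-12) = 3/2 - 3 = -3/2 ≈ -1.5000)
p(l, f) = -3/2
(p(-66, -40) + 3504)*(-3292 + 281) = (-3/2 + 3504)*(-3292 + 281) = (7005/2)*(-3011) = -21092055/2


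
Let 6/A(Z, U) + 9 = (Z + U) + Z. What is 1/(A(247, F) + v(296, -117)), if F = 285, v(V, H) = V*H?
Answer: -385/13333317 ≈ -2.8875e-5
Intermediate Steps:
v(V, H) = H*V
A(Z, U) = 6/(-9 + U + 2*Z) (A(Z, U) = 6/(-9 + ((Z + U) + Z)) = 6/(-9 + ((U + Z) + Z)) = 6/(-9 + (U + 2*Z)) = 6/(-9 + U + 2*Z))
1/(A(247, F) + v(296, -117)) = 1/(6/(-9 + 285 + 2*247) - 117*296) = 1/(6/(-9 + 285 + 494) - 34632) = 1/(6/770 - 34632) = 1/(6*(1/770) - 34632) = 1/(3/385 - 34632) = 1/(-13333317/385) = -385/13333317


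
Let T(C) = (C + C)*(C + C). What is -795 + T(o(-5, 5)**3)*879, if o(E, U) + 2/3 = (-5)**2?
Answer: 177363713017523/243 ≈ 7.2989e+11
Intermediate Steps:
o(E, U) = 73/3 (o(E, U) = -2/3 + (-5)**2 = -2/3 + 25 = 73/3)
T(C) = 4*C**2 (T(C) = (2*C)*(2*C) = 4*C**2)
-795 + T(o(-5, 5)**3)*879 = -795 + (4*((73/3)**3)**2)*879 = -795 + (4*(389017/27)**2)*879 = -795 + (4*(151334226289/729))*879 = -795 + (605336905156/729)*879 = -795 + 177363713210708/243 = 177363713017523/243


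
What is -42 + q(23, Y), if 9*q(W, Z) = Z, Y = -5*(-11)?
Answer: -323/9 ≈ -35.889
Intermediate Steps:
Y = 55
q(W, Z) = Z/9
-42 + q(23, Y) = -42 + (⅑)*55 = -42 + 55/9 = -323/9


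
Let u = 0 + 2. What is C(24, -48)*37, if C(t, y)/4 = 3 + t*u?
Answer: 7548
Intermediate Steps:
u = 2
C(t, y) = 12 + 8*t (C(t, y) = 4*(3 + t*2) = 4*(3 + 2*t) = 12 + 8*t)
C(24, -48)*37 = (12 + 8*24)*37 = (12 + 192)*37 = 204*37 = 7548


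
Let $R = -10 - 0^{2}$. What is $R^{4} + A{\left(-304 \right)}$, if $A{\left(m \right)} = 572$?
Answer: $10572$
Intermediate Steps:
$R = -10$ ($R = -10 - 0 = -10 + 0 = -10$)
$R^{4} + A{\left(-304 \right)} = \left(-10\right)^{4} + 572 = 10000 + 572 = 10572$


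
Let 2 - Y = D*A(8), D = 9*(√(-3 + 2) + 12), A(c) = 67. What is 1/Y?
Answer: -7234/52694365 + 603*I/52694365 ≈ -0.00013728 + 1.1443e-5*I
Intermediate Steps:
D = 108 + 9*I (D = 9*(√(-1) + 12) = 9*(I + 12) = 9*(12 + I) = 108 + 9*I ≈ 108.0 + 9.0*I)
Y = -7234 - 603*I (Y = 2 - (108 + 9*I)*67 = 2 - (7236 + 603*I) = 2 + (-7236 - 603*I) = -7234 - 603*I ≈ -7234.0 - 603.0*I)
1/Y = 1/(-7234 - 603*I) = (-7234 + 603*I)/52694365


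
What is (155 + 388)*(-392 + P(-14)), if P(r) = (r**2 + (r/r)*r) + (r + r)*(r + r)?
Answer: 311682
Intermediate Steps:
P(r) = r + 5*r**2 (P(r) = (r**2 + 1*r) + (2*r)*(2*r) = (r**2 + r) + 4*r**2 = (r + r**2) + 4*r**2 = r + 5*r**2)
(155 + 388)*(-392 + P(-14)) = (155 + 388)*(-392 - 14*(1 + 5*(-14))) = 543*(-392 - 14*(1 - 70)) = 543*(-392 - 14*(-69)) = 543*(-392 + 966) = 543*574 = 311682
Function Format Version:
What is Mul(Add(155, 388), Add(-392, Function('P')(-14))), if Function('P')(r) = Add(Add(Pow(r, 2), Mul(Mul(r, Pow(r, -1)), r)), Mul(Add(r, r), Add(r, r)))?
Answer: 311682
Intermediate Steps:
Function('P')(r) = Add(r, Mul(5, Pow(r, 2))) (Function('P')(r) = Add(Add(Pow(r, 2), Mul(1, r)), Mul(Mul(2, r), Mul(2, r))) = Add(Add(Pow(r, 2), r), Mul(4, Pow(r, 2))) = Add(Add(r, Pow(r, 2)), Mul(4, Pow(r, 2))) = Add(r, Mul(5, Pow(r, 2))))
Mul(Add(155, 388), Add(-392, Function('P')(-14))) = Mul(Add(155, 388), Add(-392, Mul(-14, Add(1, Mul(5, -14))))) = Mul(543, Add(-392, Mul(-14, Add(1, -70)))) = Mul(543, Add(-392, Mul(-14, -69))) = Mul(543, Add(-392, 966)) = Mul(543, 574) = 311682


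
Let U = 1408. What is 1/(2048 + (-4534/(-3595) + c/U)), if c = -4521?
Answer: 460160/941510487 ≈ 0.00048875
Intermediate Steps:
1/(2048 + (-4534/(-3595) + c/U)) = 1/(2048 + (-4534/(-3595) - 4521/1408)) = 1/(2048 + (-4534*(-1/3595) - 4521*1/1408)) = 1/(2048 + (4534/3595 - 411/128)) = 1/(2048 - 897193/460160) = 1/(941510487/460160) = 460160/941510487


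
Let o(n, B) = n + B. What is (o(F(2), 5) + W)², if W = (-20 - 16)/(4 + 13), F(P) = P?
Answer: 6889/289 ≈ 23.837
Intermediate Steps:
o(n, B) = B + n
W = -36/17 ≈ -2.1176
(o(F(2), 5) + W)² = ((5 + 2) - 36/17)² = (7 - 36/17)² = (83/17)² = 6889/289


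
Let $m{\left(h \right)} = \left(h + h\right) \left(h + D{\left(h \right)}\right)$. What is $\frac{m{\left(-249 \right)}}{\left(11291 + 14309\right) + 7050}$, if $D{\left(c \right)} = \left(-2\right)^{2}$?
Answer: $\frac{12201}{3265} \approx 3.7369$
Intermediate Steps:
$D{\left(c \right)} = 4$
$m{\left(h \right)} = 2 h \left(4 + h\right)$ ($m{\left(h \right)} = \left(h + h\right) \left(h + 4\right) = 2 h \left(4 + h\right)$)
$\frac{m{\left(-249 \right)}}{\left(11291 + 14309\right) + 7050} = \frac{2 \left(-249\right) \left(4 - 249\right)}{\left(11291 + 14309\right) + 7050} = \frac{2 \left(-249\right) \left(-245\right)}{25600 + 7050} = \frac{122010}{32650} = 122010 \cdot \frac{1}{32650} = \frac{12201}{3265}$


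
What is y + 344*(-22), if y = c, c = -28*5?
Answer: -7708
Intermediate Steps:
c = -140
y = -140
y + 344*(-22) = -140 + 344*(-22) = -140 - 7568 = -7708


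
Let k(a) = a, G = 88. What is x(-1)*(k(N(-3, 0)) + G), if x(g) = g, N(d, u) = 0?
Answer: -88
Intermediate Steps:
x(-1)*(k(N(-3, 0)) + G) = -(0 + 88) = -1*88 = -88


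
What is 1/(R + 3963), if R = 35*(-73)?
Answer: 1/1408 ≈ 0.00071023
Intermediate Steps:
R = -2555
1/(R + 3963) = 1/(-2555 + 3963) = 1/1408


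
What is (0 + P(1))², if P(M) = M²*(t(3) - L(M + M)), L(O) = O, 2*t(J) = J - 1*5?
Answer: 9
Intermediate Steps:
t(J) = -5/2 + J/2 (t(J) = (J - 1*5)/2 = (J - 5)/2 = (-5 + J)/2 = -5/2 + J/2)
P(M) = M²*(-1 - 2*M) (P(M) = M²*((-5/2 + (½)*3) - (M + M)) = M²*((-5/2 + 3/2) - 2*M) = M²*(-1 - 2*M))
(0 + P(1))² = (0 + 1²*(-1 - 2*1))² = (0 + 1*(-1 - 2))² = (0 + 1*(-3))² = (0 - 3)² = (-3)² = 9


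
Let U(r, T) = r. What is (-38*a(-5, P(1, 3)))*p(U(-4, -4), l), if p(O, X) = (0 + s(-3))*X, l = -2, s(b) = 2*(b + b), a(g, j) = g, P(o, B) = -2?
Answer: 4560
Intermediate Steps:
s(b) = 4*b (s(b) = 2*(2*b) = 4*b)
p(O, X) = -12*X (p(O, X) = (0 + 4*(-3))*X = (0 - 12)*X = -12*X)
(-38*a(-5, P(1, 3)))*p(U(-4, -4), l) = (-38*(-5))*(-12*(-2)) = 190*24 = 4560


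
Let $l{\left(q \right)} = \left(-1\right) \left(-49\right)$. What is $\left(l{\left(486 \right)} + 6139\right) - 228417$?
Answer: $-222229$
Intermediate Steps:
$l{\left(q \right)} = 49$
$\left(l{\left(486 \right)} + 6139\right) - 228417 = \left(49 + 6139\right) - 228417 = 6188 - 228417 = -222229$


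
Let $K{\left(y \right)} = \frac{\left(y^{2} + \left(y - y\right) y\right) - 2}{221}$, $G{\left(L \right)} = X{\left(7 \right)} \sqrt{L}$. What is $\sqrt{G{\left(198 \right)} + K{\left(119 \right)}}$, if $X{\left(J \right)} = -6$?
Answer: $\frac{\sqrt{3129139 - 879138 \sqrt{22}}}{221} \approx 4.5122 i$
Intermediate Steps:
$G{\left(L \right)} = - 6 \sqrt{L}$
$K{\left(y \right)} = - \frac{2}{221} + \frac{y^{2}}{221}$ ($K{\left(y \right)} = \left(\left(y^{2} + 0 y\right) - 2\right) \frac{1}{221} = \left(\left(y^{2} + 0\right) - 2\right) \frac{1}{221} = \left(y^{2} - 2\right) \frac{1}{221} = \left(-2 + y^{2}\right) \frac{1}{221} = - \frac{2}{221} + \frac{y^{2}}{221}$)
$\sqrt{G{\left(198 \right)} + K{\left(119 \right)}} = \sqrt{- 6 \sqrt{198} - \left(\frac{2}{221} - \frac{119^{2}}{221}\right)} = \sqrt{- 6 \cdot 3 \sqrt{22} + \left(- \frac{2}{221} + \frac{1}{221} \cdot 14161\right)} = \sqrt{- 18 \sqrt{22} + \left(- \frac{2}{221} + \frac{833}{13}\right)} = \sqrt{- 18 \sqrt{22} + \frac{14159}{221}} = \sqrt{\frac{14159}{221} - 18 \sqrt{22}}$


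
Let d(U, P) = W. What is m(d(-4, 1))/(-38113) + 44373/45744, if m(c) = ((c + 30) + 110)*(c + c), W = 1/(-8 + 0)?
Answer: 1128525173/1162294048 ≈ 0.97095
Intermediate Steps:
W = -⅛ (W = 1/(-8) = -⅛ ≈ -0.12500)
d(U, P) = -⅛
m(c) = 2*c*(140 + c) (m(c) = ((30 + c) + 110)*(2*c) = (140 + c)*(2*c) = 2*c*(140 + c))
m(d(-4, 1))/(-38113) + 44373/45744 = (2*(-⅛)*(140 - ⅛))/(-38113) + 44373/45744 = (2*(-⅛)*(1119/8))*(-1/38113) + 44373*(1/45744) = -1119/32*(-1/38113) + 14791/15248 = 1119/1219616 + 14791/15248 = 1128525173/1162294048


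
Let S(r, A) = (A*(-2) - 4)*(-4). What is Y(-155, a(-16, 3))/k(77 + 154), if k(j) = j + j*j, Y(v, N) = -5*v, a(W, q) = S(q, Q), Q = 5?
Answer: 775/53592 ≈ 0.014461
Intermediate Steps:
S(r, A) = 16 + 8*A (S(r, A) = (-2*A - 4)*(-4) = (-4 - 2*A)*(-4) = 16 + 8*A)
a(W, q) = 56 (a(W, q) = 16 + 8*5 = 16 + 40 = 56)
k(j) = j + j²
Y(-155, a(-16, 3))/k(77 + 154) = (-5*(-155))/(((77 + 154)*(1 + (77 + 154)))) = 775/((231*(1 + 231))) = 775/((231*232)) = 775/53592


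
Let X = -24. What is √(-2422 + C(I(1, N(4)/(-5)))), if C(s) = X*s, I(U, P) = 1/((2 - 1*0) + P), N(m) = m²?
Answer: I*√2402 ≈ 49.01*I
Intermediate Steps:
I(U, P) = 1/(2 + P) (I(U, P) = 1/((2 + 0) + P) = 1/(2 + P))
C(s) = -24*s
√(-2422 + C(I(1, N(4)/(-5)))) = √(-2422 - 24/(2 + 4²/(-5))) = √(-2422 - 24/(2 + 16*(-⅕))) = √(-2422 - 24/(2 - 16/5)) = √(-2422 - 24/(-6/5)) = √(-2422 - 24*(-⅚)) = √(-2422 + 20) = √(-2402) = I*√2402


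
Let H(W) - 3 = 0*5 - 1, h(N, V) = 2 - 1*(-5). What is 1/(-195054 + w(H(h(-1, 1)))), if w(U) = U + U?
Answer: -1/195050 ≈ -5.1269e-6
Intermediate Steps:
h(N, V) = 7 (h(N, V) = 2 + 5 = 7)
H(W) = 2 (H(W) = 3 + (0*5 - 1) = 3 + (0 - 1) = 3 - 1 = 2)
w(U) = 2*U
1/(-195054 + w(H(h(-1, 1)))) = 1/(-195054 + 2*2) = 1/(-195054 + 4) = 1/(-195050) = -1/195050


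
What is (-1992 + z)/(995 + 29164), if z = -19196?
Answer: -21188/30159 ≈ -0.70254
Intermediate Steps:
(-1992 + z)/(995 + 29164) = (-1992 - 19196)/(995 + 29164) = -21188/30159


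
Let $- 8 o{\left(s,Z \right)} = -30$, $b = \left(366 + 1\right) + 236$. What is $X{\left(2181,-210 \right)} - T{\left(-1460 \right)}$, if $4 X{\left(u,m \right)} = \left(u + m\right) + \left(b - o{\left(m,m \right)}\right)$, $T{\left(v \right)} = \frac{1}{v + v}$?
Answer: $\frac{3752567}{5840} \approx 642.56$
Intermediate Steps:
$b = 603$ ($b = 367 + 236 = 603$)
$o{\left(s,Z \right)} = \frac{15}{4}$ ($o{\left(s,Z \right)} = \left(- \frac{1}{8}\right) \left(-30\right) = \frac{15}{4}$)
$T{\left(v \right)} = \frac{1}{2 v}$
$X{\left(u,m \right)} = \frac{2397}{16} + \frac{m}{4} + \frac{u}{4}$ ($X{\left(u,m \right)} = \frac{\left(u + m\right) + \left(603 - \frac{15}{4}\right)}{4} = \frac{\left(m + u\right) + \left(603 - \frac{15}{4}\right)}{4} = \frac{\left(m + u\right) + \frac{2397}{4}}{4} = \frac{\frac{2397}{4} + m + u}{4} = \frac{2397}{16} + \frac{m}{4} + \frac{u}{4}$)
$X{\left(2181,-210 \right)} - T{\left(-1460 \right)} = \left(\frac{2397}{16} + \frac{1}{4} \left(-210\right) + \frac{1}{4} \cdot 2181\right) - \frac{1}{2 \left(-1460\right)} = \left(\frac{2397}{16} - \frac{105}{2} + \frac{2181}{4}\right) - \frac{1}{2} \left(- \frac{1}{1460}\right) = \frac{10281}{16} - - \frac{1}{2920} = \frac{10281}{16} + \frac{1}{2920} = \frac{3752567}{5840}$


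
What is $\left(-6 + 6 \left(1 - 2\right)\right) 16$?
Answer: $-192$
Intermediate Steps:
$\left(-6 + 6 \left(1 - 2\right)\right) 16 = \left(-6 + 6 \left(-1\right)\right) 16 = \left(-6 - 6\right) 16 = \left(-12\right) 16 = -192$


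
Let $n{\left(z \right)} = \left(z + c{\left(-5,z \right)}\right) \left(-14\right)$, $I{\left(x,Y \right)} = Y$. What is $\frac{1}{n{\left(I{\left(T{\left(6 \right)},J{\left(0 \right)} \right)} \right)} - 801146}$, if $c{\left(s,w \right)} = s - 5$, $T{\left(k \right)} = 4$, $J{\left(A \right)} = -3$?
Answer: $- \frac{1}{800964} \approx -1.2485 \cdot 10^{-6}$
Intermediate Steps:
$c{\left(s,w \right)} = -5 + s$ ($c{\left(s,w \right)} = s - 5 = -5 + s$)
$n{\left(z \right)} = 140 - 14 z$ ($n{\left(z \right)} = \left(z - 10\right) \left(-14\right) = \left(-10 + z\right) \left(-14\right) = 140 - 14 z$)
$\frac{1}{n{\left(I{\left(T{\left(6 \right)},J{\left(0 \right)} \right)} \right)} - 801146} = \frac{1}{\left(140 - -42\right) - 801146} = \frac{1}{\left(140 + 42\right) - 801146} = \frac{1}{182 - 801146} = \frac{1}{-800964} = - \frac{1}{800964}$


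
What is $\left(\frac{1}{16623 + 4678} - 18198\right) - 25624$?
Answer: $- \frac{933452421}{21301} \approx -43822.0$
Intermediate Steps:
$\left(\frac{1}{16623 + 4678} - 18198\right) - 25624 = \left(\frac{1}{21301} - 18198\right) - 25624 = - \frac{387635597}{21301} - 25624 = - \frac{933452421}{21301}$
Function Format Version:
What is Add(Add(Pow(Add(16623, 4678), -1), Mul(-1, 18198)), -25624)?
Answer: Rational(-933452421, 21301) ≈ -43822.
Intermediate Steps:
Add(Add(Pow(Add(16623, 4678), -1), Mul(-1, 18198)), -25624) = Add(Add(Pow(21301, -1), -18198), -25624) = Add(Add(Rational(1, 21301), -18198), -25624) = Add(Rational(-387635597, 21301), -25624) = Rational(-933452421, 21301)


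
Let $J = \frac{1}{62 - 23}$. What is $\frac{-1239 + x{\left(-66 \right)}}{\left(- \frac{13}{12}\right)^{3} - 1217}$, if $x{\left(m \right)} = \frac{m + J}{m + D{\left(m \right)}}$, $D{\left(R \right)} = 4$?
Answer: $\frac{27808992}{27367249} \approx 1.0161$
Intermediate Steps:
$J = \frac{1}{39} \approx 0.025641$
$x{\left(m \right)} = \frac{\frac{1}{39} + m}{4 + m}$ ($x{\left(m \right)} = \frac{m + \frac{1}{39}}{m + 4} = \frac{\frac{1}{39} + m}{4 + m}$)
$\frac{-1239 + x{\left(-66 \right)}}{\left(- \frac{13}{12}\right)^{3} - 1217} = \frac{-1239 + \frac{\frac{1}{39} - 66}{4 - 66}}{\left(- \frac{13}{12}\right)^{3} - 1217} = \frac{-1239 + \frac{1}{-62} \left(- \frac{2573}{39}\right)}{\left(\left(-13\right) \frac{1}{12}\right)^{3} - 1217} = \frac{-1239 - - \frac{83}{78}}{\left(- \frac{13}{12}\right)^{3} - 1217} = \frac{-1239 + \frac{83}{78}}{- \frac{2197}{1728} - 1217} = - \frac{96559}{78 \left(- \frac{2105173}{1728}\right)} = \left(- \frac{96559}{78}\right) \left(- \frac{1728}{2105173}\right) = \frac{27808992}{27367249}$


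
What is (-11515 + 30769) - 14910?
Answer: 4344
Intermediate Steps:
(-11515 + 30769) - 14910 = 19254 - 14910 = 4344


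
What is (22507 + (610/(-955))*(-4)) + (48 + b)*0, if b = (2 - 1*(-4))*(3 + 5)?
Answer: 4299325/191 ≈ 22510.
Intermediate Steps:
b = 48 (b = (2 + 4)*8 = 6*8 = 48)
(22507 + (610/(-955))*(-4)) + (48 + b)*0 = (22507 + (610/(-955))*(-4)) + (48 + 48)*0 = (22507 + (610*(-1/955))*(-4)) + 96*0 = (22507 - 122/191*(-4)) + 0 = (22507 + 488/191) + 0 = 4299325/191 + 0 = 4299325/191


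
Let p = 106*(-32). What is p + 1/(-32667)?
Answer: -110806465/32667 ≈ -3392.0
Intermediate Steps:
p = -3392
p + 1/(-32667) = -3392 + 1/(-32667) = -3392 - 1/32667 = -110806465/32667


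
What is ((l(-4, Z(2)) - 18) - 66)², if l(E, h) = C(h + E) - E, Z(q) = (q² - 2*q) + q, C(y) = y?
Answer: 6724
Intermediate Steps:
Z(q) = q² - q
l(E, h) = h (l(E, h) = (h + E) - E = (E + h) - E = h)
((l(-4, Z(2)) - 18) - 66)² = ((2*(-1 + 2) - 18) - 66)² = ((2*1 - 18) - 66)² = ((2 - 18) - 66)² = (-16 - 66)² = (-82)² = 6724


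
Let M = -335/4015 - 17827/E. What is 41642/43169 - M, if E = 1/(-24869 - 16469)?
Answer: -25545550056229033/34664707 ≈ -7.3693e+8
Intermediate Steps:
E = -1/41338 (E = 1/(-41338) = -1/41338 ≈ -2.4191e-5)
M = 591756818311/803 (M = -335/4015 - 17827/(-1/41338) = -335*1/4015 - 17827*(-41338) = -67/803 + 736932526 = 591756818311/803 ≈ 7.3693e+8)
41642/43169 - M = 41642/43169 - 1*591756818311/803 = 41642*(1/43169) - 591756818311/803 = 41642/43169 - 591756818311/803 = -25545550056229033/34664707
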